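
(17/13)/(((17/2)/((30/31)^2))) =0.14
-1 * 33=-33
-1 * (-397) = 397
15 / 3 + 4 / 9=49 / 9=5.44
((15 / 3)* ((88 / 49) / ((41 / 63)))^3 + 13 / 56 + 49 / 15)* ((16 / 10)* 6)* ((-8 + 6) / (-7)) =1232004939724 / 4136983025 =297.80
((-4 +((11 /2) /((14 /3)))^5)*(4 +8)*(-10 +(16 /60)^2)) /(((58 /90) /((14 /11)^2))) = 99545070729 /192573920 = 516.92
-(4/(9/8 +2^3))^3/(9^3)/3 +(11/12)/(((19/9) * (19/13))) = 364937379799/1228526578476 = 0.30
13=13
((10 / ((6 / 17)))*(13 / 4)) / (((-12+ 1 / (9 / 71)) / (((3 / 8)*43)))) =-427635 / 1184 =-361.18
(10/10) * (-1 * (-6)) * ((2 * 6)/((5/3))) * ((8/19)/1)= 1728/95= 18.19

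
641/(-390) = -641/390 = -1.64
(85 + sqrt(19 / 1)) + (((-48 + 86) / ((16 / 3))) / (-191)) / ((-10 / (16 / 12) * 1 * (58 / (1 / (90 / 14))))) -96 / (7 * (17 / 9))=sqrt(19) + 92234336027 / 1186453800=82.10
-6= -6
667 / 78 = 8.55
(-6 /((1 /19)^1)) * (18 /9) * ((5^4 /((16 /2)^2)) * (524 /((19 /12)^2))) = -465394.74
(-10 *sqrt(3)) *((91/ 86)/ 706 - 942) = 285971905 *sqrt(3)/ 30358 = 16315.89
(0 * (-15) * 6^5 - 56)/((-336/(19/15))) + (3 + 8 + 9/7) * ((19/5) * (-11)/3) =-107711/630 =-170.97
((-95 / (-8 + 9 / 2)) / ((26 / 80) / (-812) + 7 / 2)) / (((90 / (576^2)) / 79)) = 85581496320 / 37889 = 2258742.55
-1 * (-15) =15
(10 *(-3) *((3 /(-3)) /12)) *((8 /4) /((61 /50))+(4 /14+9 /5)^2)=447569 /29890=14.97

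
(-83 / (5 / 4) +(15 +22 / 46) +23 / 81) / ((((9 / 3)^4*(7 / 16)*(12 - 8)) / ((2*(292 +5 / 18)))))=-208.82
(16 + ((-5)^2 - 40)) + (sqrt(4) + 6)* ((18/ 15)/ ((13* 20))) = 337/ 325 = 1.04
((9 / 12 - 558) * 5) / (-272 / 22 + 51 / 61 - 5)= 1495659 / 8872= 168.58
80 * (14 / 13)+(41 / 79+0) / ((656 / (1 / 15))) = 21235213 / 246480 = 86.15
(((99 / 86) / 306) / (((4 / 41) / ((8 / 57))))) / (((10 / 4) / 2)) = 902 / 208335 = 0.00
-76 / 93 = -0.82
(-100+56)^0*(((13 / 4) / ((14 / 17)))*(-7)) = -221 / 8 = -27.62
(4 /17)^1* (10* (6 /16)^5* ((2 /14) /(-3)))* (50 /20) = -2025 /974848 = -0.00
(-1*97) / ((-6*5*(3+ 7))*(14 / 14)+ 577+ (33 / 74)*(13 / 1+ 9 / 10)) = -71780 / 209567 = -0.34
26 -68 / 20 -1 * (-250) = 272.60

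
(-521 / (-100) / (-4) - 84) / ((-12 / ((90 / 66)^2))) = 102363 / 7744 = 13.22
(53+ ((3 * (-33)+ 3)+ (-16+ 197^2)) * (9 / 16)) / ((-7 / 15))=-46757.28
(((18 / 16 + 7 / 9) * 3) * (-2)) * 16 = -548 / 3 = -182.67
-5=-5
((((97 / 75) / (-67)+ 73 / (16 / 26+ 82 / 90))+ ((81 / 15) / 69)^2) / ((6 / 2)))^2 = 12879574955008070072401 / 50714121113601800625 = 253.96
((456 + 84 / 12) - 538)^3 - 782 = -422657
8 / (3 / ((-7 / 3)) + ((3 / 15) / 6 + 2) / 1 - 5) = -1680 / 893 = -1.88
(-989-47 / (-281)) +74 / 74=-277581 / 281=-987.83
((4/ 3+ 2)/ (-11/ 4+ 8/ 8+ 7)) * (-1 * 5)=-200/ 63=-3.17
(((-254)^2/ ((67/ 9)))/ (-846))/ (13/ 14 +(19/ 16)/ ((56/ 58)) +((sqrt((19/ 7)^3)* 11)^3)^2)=-83310505894784/ 115210259335274838120667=-0.00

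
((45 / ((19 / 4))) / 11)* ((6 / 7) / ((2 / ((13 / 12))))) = 585 / 1463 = 0.40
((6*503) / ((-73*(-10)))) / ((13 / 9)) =13581 / 4745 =2.86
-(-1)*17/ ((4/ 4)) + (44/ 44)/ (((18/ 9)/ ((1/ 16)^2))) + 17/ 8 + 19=19521/ 512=38.13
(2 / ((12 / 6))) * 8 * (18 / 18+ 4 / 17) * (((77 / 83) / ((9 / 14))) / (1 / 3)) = 60368 / 1411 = 42.78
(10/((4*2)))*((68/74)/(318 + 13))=0.00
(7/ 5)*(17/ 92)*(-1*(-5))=119/ 92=1.29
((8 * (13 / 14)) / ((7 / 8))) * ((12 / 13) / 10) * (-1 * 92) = -17664 / 245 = -72.10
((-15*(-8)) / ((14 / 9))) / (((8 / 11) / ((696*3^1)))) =1550340 / 7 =221477.14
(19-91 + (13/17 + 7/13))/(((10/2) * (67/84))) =-1312416/74035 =-17.73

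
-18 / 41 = -0.44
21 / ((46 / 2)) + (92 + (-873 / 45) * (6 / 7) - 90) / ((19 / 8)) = -80243 / 15295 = -5.25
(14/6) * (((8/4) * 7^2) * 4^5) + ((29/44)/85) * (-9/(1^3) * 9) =2627208313/11220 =234154.04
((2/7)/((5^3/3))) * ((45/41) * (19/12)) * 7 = 171/2050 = 0.08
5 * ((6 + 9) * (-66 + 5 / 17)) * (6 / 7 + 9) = -5780475 / 119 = -48575.42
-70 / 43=-1.63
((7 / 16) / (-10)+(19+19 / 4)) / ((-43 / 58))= -31.98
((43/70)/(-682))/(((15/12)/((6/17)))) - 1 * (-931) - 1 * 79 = 864332442/1014475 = 852.00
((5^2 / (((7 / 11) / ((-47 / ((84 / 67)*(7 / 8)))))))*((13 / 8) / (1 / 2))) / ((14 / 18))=-33773025 / 4802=-7033.12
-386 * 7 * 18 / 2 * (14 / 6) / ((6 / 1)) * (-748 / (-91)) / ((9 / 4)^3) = -64675072 / 9477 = -6824.42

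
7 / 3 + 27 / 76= 613 / 228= 2.69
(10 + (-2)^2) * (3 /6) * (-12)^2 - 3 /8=8061 /8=1007.62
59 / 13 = 4.54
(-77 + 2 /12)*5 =-2305 /6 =-384.17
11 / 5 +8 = 51 / 5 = 10.20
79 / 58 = 1.36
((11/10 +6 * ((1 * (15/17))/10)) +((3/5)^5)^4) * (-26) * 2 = -137370330852566734/1621246337890625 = -84.73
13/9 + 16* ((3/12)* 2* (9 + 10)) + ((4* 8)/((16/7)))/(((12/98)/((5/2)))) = 7907/18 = 439.28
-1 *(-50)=50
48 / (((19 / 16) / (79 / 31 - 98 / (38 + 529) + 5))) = 298.13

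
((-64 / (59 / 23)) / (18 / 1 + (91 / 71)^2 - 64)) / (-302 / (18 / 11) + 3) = -3710176 / 1197603535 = -0.00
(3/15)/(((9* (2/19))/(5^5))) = 11875/18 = 659.72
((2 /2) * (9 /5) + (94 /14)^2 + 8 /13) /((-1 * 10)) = -4.75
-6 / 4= -3 / 2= -1.50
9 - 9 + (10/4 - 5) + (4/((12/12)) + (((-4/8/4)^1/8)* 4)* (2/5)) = 59/40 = 1.48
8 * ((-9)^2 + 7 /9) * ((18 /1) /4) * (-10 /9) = -29440 /9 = -3271.11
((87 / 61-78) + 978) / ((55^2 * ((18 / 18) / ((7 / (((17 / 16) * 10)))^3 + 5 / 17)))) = 19588623867 / 113321415625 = 0.17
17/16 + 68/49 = 1921/784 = 2.45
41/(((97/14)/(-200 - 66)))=-152684/97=-1574.06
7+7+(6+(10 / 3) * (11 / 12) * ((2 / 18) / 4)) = 13015 / 648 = 20.08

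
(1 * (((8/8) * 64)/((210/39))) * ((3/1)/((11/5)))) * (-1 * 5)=-6240/77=-81.04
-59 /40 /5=-0.30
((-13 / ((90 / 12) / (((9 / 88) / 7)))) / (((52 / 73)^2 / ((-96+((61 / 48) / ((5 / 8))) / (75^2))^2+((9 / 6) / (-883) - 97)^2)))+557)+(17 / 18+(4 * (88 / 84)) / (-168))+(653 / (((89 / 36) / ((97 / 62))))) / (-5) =-10400157390311369766247888969 / 22892410032060318750000000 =-454.31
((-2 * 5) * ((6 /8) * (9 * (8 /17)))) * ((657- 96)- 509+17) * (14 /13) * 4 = -2086560 /221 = -9441.45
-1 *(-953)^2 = -908209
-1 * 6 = -6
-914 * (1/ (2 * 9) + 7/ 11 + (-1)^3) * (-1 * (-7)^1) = 195139/ 99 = 1971.10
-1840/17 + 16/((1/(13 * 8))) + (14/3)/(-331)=26262626/16881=1555.75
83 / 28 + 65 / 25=779 / 140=5.56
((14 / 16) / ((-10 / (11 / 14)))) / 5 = -11 / 800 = -0.01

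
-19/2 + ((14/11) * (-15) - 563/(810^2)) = -206349643/7217100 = -28.59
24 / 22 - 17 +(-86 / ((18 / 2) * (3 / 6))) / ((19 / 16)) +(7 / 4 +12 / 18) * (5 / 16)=-31.25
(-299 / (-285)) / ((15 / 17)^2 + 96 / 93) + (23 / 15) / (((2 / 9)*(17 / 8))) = 300758833 / 78600435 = 3.83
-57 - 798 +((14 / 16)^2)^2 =-3499679 / 4096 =-854.41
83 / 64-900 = -57517 / 64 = -898.70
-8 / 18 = -4 / 9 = -0.44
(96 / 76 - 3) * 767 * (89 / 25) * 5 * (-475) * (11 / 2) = 123897345 / 2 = 61948672.50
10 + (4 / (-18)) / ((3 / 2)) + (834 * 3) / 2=1260.85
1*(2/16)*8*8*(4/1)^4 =2048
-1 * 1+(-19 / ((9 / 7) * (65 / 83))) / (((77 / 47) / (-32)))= 2365373 / 6435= 367.58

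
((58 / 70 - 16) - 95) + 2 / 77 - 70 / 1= -9908 / 55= -180.15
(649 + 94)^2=552049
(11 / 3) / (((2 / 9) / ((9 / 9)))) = 33 / 2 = 16.50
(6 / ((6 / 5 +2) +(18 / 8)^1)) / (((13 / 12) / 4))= 5760 / 1417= 4.06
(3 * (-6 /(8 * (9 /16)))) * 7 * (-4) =112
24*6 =144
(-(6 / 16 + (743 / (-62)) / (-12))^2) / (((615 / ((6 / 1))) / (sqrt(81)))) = -261121 / 1576040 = -0.17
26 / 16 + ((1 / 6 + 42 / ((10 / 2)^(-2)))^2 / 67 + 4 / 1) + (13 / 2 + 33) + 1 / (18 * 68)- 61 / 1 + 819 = 176968897 / 10251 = 17263.57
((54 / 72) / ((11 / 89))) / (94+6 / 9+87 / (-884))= 177021 / 2758745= 0.06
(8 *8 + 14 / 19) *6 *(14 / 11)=103320 / 209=494.35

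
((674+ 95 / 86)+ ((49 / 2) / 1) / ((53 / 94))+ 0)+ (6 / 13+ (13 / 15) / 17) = 10864982317 / 15109770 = 719.07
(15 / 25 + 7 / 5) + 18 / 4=13 / 2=6.50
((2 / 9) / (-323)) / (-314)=1 / 456399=0.00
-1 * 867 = -867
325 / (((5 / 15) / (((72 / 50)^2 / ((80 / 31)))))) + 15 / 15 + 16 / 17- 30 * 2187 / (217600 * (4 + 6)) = 785.34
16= 16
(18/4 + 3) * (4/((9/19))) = 190/3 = 63.33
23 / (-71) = -23 / 71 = -0.32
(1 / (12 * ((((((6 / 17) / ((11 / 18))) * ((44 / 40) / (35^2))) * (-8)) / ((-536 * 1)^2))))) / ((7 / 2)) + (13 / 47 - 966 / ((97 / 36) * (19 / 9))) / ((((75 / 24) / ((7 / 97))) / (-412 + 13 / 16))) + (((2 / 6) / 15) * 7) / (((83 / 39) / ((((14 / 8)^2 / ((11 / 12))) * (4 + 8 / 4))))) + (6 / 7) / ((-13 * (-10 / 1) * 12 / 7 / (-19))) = -1330518716670984855199 / 807781822719300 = -1647126.34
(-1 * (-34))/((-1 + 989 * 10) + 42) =34/9931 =0.00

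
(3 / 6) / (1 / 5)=5 / 2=2.50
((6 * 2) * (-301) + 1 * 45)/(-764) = 3567/764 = 4.67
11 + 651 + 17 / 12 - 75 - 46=6509 / 12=542.42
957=957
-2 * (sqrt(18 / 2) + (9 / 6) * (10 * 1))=-36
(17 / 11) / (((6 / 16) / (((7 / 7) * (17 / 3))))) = 2312 / 99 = 23.35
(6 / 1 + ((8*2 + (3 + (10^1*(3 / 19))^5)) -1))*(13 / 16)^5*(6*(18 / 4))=104918683469067 / 324547248128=323.28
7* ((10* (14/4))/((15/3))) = 49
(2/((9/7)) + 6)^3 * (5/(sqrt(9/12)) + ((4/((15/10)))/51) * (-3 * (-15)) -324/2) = -50198144/729 + 3144320 * sqrt(3)/2187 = -66368.68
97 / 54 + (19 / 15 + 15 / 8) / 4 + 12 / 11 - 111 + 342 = 234.67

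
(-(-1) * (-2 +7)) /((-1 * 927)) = -5 /927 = -0.01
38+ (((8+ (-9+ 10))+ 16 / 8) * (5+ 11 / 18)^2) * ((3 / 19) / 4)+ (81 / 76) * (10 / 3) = 453275 / 8208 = 55.22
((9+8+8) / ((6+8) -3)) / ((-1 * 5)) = -5 / 11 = -0.45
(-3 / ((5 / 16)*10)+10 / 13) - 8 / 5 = -582 / 325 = -1.79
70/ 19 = 3.68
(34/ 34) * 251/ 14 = 251/ 14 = 17.93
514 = 514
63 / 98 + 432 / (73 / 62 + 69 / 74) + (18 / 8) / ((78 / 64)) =22819497 / 110110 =207.24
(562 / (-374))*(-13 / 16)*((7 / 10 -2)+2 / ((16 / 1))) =-171691 / 119680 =-1.43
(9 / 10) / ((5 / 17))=153 / 50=3.06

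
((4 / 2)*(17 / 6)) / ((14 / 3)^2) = 51 / 196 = 0.26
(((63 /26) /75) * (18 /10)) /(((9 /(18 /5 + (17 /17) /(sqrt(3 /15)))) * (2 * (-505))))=-189 /8206250-21 * sqrt(5) /3282500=-0.00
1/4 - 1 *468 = -1871/4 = -467.75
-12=-12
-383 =-383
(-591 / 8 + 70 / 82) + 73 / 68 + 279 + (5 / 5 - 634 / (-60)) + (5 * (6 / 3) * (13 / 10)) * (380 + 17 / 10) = 86663065 / 16728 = 5180.72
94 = 94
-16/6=-8/3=-2.67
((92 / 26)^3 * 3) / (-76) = -73002 / 41743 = -1.75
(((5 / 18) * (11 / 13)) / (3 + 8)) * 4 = 10 / 117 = 0.09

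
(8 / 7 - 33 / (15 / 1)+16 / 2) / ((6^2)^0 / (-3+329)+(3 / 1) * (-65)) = -79218 / 2224915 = -0.04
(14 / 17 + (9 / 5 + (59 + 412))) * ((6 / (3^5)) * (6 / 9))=161032 / 20655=7.80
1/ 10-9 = -89/ 10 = -8.90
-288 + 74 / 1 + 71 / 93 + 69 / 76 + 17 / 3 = -1460687 / 7068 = -206.66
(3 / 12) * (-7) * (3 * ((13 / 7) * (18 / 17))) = -351 / 34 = -10.32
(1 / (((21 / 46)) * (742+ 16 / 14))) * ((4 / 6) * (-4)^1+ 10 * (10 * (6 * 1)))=41216 / 23409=1.76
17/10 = 1.70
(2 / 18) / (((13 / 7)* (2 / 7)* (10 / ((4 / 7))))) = 7 / 585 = 0.01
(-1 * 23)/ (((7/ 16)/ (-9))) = 3312/ 7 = 473.14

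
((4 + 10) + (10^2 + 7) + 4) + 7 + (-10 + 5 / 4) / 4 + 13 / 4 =133.06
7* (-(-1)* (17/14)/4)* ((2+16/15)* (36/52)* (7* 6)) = 24633/130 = 189.48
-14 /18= -7 /9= -0.78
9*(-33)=-297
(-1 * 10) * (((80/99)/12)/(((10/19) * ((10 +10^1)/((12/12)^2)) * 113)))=-19/33561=-0.00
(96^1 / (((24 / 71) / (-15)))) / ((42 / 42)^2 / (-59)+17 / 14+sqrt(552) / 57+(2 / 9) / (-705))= -50564072585709282600 / 12523355993839849+1482160682546964000 *sqrt(138) / 12523355993839849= -2647.26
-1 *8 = -8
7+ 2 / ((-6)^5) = 27215 / 3888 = 7.00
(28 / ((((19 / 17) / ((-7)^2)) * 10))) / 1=122.76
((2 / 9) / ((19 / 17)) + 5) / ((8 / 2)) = 889 / 684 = 1.30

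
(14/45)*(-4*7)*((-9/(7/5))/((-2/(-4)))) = 112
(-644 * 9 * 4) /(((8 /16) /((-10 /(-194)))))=-231840 /97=-2390.10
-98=-98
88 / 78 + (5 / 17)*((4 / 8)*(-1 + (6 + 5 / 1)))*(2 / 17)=14666 / 11271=1.30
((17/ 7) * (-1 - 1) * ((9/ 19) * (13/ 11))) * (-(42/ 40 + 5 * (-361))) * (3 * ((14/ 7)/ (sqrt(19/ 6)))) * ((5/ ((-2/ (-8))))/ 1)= -861133572 * sqrt(114)/ 27797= -330769.17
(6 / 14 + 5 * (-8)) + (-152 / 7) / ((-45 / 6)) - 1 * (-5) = -3326 / 105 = -31.68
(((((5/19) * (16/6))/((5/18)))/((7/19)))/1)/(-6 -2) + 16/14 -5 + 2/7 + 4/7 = -27/7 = -3.86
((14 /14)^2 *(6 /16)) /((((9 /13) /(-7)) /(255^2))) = -246553.12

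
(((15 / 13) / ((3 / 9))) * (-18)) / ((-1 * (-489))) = -270 / 2119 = -0.13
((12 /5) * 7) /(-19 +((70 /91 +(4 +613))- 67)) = 1092 /34565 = 0.03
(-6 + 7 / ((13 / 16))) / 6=17 / 39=0.44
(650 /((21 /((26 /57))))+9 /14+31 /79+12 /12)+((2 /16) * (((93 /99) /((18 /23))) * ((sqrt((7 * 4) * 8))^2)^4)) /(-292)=-589392946401799 /455604534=-1293650.31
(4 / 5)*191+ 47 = 999 / 5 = 199.80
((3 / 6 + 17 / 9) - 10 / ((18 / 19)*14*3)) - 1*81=-78.86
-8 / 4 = -2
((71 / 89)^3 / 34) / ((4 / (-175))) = -62634425 / 95875784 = -0.65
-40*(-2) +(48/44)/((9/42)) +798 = 9714/11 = 883.09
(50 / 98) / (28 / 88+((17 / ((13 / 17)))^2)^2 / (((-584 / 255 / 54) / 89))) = -0.00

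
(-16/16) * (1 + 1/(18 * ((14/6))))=-43/42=-1.02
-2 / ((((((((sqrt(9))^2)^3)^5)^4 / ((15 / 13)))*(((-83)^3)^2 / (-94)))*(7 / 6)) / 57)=35720 / 1980143884243652429267459144217604194940721393568071271129896830036377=0.00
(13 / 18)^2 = 169 / 324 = 0.52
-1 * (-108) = 108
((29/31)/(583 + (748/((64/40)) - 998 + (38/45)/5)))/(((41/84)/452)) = 495482400/30123971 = 16.45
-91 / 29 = -3.14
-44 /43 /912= -11 /9804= -0.00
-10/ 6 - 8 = -29/ 3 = -9.67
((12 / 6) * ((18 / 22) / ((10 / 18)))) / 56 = 81 / 1540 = 0.05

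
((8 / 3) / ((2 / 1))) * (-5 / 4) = -5 / 3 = -1.67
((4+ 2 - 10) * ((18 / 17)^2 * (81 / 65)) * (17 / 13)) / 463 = -104976 / 6650995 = -0.02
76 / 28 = 19 / 7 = 2.71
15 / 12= 5 / 4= 1.25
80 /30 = 8 /3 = 2.67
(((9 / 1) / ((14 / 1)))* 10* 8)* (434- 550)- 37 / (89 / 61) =-3732439 / 623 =-5991.07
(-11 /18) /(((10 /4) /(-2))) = 22 /45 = 0.49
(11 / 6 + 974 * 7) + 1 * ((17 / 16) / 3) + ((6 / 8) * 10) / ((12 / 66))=109783 / 16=6861.44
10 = 10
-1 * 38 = -38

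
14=14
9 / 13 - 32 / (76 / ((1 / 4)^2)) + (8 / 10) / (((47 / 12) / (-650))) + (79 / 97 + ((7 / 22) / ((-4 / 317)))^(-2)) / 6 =-2195117435079082 / 16634218605459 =-131.96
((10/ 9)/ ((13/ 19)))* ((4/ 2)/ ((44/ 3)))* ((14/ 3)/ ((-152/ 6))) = -35/ 858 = -0.04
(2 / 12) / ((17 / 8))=4 / 51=0.08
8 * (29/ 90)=116/ 45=2.58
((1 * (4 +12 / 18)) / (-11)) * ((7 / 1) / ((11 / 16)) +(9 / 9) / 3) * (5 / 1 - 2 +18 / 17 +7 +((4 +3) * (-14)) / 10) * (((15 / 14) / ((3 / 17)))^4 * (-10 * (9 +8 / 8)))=763058.87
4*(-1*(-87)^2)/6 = -5046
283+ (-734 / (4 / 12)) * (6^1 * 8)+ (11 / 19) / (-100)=-200284711 / 1900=-105413.01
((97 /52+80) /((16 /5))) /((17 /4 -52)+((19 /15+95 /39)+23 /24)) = -319275 /537752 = -0.59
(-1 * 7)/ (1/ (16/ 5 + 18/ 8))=-763/ 20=-38.15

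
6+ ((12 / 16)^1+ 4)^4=515.07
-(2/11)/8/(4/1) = -1/176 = -0.01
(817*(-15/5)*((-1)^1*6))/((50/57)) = 419121/25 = 16764.84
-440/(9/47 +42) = -20680/1983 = -10.43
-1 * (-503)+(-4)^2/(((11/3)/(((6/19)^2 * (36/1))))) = 2059621/3971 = 518.67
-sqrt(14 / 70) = -sqrt(5) / 5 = -0.45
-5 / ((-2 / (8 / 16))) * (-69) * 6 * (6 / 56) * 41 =-127305 / 56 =-2273.30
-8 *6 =-48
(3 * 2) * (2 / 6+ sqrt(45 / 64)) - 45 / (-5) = 9 * sqrt(5) / 4+ 11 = 16.03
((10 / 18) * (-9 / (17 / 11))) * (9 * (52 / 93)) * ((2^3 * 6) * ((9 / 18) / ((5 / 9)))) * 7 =-2594592 / 527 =-4923.32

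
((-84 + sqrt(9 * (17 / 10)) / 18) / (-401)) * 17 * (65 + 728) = 1132404 / 401 - 13481 * sqrt(170) / 24060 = 2816.64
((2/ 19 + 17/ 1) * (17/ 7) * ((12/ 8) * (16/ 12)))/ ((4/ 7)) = 5525/ 38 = 145.39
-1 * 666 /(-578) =333 /289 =1.15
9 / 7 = 1.29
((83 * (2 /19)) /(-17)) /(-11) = 166 /3553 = 0.05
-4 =-4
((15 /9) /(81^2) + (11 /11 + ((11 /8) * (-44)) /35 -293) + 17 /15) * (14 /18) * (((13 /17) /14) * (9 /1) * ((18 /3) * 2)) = -61656751 /45927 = -1342.49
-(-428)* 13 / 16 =1391 / 4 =347.75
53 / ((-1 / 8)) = -424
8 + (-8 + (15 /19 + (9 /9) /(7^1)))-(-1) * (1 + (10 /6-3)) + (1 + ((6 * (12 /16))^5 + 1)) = 23593735 /12768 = 1847.88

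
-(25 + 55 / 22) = -55 / 2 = -27.50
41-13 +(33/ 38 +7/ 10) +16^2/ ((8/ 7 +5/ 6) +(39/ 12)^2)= 20005837/ 400235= 49.99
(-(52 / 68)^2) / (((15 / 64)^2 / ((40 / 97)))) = -5537792 / 1261485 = -4.39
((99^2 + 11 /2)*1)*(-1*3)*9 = -529551 /2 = -264775.50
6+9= 15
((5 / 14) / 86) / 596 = 5 / 717584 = 0.00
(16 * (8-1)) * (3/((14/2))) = 48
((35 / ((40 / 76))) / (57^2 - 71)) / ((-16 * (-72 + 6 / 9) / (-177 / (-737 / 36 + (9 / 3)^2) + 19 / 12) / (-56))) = -27151 / 1554496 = -0.02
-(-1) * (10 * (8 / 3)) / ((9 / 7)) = 560 / 27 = 20.74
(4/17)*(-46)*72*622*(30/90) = -2746752/17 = -161573.65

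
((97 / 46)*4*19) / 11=3686 / 253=14.57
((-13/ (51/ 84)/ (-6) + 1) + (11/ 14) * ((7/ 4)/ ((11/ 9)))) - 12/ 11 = 20657/ 4488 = 4.60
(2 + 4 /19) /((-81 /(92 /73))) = -1288 /37449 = -0.03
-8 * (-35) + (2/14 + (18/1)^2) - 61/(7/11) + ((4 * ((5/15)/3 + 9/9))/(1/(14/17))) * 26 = 646294/1071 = 603.45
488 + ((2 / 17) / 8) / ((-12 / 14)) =199097 / 408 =487.98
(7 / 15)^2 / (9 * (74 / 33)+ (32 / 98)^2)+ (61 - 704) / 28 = -38743063379 / 1687889700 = -22.95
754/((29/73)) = 1898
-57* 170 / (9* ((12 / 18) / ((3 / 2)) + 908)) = -4845 / 4088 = -1.19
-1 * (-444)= 444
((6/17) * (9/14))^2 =729/14161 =0.05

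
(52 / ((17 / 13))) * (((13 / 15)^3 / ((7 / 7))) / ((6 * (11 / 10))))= 1485172 / 378675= 3.92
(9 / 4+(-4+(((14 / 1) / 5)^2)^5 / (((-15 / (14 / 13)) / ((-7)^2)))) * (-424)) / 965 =336547999748428931 / 7350585937500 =45785.19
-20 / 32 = -5 / 8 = -0.62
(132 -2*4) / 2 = 62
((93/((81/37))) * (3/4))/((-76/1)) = -0.42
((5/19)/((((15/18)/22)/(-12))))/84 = -0.99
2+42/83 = 208/83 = 2.51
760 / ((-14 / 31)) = -11780 / 7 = -1682.86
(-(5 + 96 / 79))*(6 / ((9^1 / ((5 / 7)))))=-4910 / 1659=-2.96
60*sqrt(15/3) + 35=35 + 60*sqrt(5)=169.16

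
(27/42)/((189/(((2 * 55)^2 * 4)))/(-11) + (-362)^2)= 2395800/488374777877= 0.00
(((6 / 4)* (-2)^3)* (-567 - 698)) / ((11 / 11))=15180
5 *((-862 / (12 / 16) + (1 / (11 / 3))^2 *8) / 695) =-416992 / 50457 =-8.26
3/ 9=1/ 3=0.33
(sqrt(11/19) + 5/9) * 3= 5/3 + 3 * sqrt(209)/19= 3.95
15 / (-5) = -3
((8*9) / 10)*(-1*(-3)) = 108 / 5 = 21.60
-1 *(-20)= 20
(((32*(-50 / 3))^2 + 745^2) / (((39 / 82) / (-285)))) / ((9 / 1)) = -58855202750 / 1053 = -55892880.10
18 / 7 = 2.57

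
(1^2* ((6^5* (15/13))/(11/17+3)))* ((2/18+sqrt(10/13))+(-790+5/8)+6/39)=-1939170.50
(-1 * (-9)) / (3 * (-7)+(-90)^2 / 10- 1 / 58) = 522 / 45761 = 0.01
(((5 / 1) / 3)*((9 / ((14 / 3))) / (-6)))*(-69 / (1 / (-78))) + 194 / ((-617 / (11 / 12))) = -37361542 / 12957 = -2883.50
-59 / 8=-7.38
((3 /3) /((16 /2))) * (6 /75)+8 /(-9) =-791 /900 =-0.88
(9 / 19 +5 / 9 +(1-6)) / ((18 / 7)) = -4753 / 3078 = -1.54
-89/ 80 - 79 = -6409/ 80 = -80.11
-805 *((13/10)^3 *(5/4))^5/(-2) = 8240928775268611877/131072000000000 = 62873.30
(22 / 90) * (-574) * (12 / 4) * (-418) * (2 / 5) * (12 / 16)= 1319626 / 25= 52785.04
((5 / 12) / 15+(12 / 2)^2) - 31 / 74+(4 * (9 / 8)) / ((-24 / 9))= 180733 / 5328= 33.92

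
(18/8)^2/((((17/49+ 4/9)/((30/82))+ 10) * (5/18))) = 964467/643672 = 1.50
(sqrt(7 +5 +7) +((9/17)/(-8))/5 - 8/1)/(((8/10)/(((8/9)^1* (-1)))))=5449/612 - 10* sqrt(19)/9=4.06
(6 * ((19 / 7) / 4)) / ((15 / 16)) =152 / 35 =4.34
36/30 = 6/5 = 1.20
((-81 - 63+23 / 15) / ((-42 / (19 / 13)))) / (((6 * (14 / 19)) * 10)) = 771457 / 6879600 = 0.11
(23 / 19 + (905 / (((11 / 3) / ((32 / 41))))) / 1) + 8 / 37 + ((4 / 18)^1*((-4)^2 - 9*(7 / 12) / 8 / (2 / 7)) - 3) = 17724471673 / 91311264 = 194.11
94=94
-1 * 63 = -63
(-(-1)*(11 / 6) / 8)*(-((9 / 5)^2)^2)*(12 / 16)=-72171 / 40000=-1.80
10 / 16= 5 / 8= 0.62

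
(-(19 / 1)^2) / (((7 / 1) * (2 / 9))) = -3249 / 14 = -232.07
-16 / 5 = -3.20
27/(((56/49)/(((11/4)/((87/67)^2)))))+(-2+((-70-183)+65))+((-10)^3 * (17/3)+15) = -468521923/80736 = -5803.14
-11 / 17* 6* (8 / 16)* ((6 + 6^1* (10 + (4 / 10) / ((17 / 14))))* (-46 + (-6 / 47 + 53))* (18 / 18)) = -3622806 / 3995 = -906.84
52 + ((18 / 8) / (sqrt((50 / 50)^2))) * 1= 217 / 4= 54.25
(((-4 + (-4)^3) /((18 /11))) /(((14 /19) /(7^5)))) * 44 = -375353132 /9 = -41705903.56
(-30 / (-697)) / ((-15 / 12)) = -24 / 697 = -0.03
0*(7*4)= 0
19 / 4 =4.75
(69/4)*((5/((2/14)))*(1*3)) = 7245/4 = 1811.25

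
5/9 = 0.56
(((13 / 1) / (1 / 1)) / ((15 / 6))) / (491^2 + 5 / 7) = 91 / 4218930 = 0.00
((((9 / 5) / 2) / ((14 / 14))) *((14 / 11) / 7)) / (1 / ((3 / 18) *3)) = 9 / 110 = 0.08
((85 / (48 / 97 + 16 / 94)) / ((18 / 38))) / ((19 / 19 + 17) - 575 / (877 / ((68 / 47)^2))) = 14263871841005 / 879013990512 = 16.23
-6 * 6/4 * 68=-612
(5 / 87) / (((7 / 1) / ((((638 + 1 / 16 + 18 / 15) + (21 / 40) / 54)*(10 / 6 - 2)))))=-1.75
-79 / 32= -2.47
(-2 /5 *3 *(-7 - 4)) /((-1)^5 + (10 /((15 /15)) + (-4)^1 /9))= 1.54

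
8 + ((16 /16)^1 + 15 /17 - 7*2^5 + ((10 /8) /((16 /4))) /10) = -116463 /544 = -214.09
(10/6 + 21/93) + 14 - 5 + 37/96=33563/2976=11.28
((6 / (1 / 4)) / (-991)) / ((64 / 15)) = -45 / 7928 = -0.01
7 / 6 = 1.17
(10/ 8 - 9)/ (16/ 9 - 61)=279/ 2132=0.13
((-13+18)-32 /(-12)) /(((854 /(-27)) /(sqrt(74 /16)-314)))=32499 /427-207 *sqrt(74) /3416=75.59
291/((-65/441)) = -128331/65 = -1974.32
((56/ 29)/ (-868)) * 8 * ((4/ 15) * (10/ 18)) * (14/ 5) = -896/ 121365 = -0.01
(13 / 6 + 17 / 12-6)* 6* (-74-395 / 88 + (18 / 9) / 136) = 3404513 / 2992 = 1137.87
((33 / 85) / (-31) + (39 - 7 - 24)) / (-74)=-21047 / 194990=-0.11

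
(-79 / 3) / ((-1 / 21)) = 553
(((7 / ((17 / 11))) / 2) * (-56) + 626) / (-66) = -4243 / 561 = -7.56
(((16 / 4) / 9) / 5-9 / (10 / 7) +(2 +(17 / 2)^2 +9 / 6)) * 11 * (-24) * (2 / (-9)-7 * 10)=174036368 / 135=1289158.28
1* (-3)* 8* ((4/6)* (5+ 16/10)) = -528/5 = -105.60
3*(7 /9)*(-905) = -6335 /3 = -2111.67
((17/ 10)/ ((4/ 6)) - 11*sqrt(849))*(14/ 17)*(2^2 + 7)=231/ 10 - 1694*sqrt(849)/ 17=-2880.38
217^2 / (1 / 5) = 235445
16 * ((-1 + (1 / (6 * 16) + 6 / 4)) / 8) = 49 / 48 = 1.02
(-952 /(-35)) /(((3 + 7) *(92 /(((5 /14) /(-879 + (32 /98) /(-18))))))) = -1071 /89158810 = -0.00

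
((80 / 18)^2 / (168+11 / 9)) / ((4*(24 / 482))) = 24100 / 41121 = 0.59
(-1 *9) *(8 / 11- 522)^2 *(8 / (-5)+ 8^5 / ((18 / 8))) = -21545054261728 / 605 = -35611659936.74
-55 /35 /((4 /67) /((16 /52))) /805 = -737 /73255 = -0.01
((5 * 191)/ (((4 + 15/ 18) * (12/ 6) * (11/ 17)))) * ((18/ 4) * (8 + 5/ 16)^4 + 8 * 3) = 137311679228985/ 41811968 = 3284028.13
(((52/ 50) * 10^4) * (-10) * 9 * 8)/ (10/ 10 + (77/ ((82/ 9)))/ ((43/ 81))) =-442560.02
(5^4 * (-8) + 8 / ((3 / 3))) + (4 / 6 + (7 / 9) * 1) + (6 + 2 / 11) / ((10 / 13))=-2466347 / 495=-4982.52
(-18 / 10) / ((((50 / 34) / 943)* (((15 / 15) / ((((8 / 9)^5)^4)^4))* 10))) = -14162162647731139593774921117204863363615197175406523758823734506460993814528 / 1517184031447167543349351146040988551567156257285607769500890551990481413555625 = -0.01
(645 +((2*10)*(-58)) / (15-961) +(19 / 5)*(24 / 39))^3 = 7928360114982626391561 / 29061865743625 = 272809742.67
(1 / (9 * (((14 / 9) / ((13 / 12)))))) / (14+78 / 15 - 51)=-65 / 26712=-0.00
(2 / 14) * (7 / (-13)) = -1 / 13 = -0.08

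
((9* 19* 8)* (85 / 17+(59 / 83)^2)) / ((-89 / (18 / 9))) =-103765536 / 613121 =-169.24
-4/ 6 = -2/ 3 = -0.67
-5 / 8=-0.62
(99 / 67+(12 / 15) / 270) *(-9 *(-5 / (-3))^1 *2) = -133918 / 3015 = -44.42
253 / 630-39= -24317 / 630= -38.60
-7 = -7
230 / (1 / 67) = 15410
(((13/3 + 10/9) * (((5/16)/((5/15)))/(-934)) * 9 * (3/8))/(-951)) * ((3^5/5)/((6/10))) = 59535/37897984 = 0.00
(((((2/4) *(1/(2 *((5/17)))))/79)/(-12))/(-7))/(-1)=-17/132720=-0.00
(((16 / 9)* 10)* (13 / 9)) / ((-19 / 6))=-8.11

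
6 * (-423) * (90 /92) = -57105 /23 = -2482.83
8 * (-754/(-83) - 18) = -5920/83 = -71.33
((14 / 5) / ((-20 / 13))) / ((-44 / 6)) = 273 / 1100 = 0.25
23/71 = 0.32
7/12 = 0.58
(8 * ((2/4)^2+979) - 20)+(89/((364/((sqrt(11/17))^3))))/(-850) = 7814 - 979 * sqrt(187)/89416600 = 7814.00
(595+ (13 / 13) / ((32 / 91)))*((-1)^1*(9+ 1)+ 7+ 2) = -19131 / 32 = -597.84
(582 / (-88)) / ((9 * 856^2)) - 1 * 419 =-40526162785 / 96721152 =-419.00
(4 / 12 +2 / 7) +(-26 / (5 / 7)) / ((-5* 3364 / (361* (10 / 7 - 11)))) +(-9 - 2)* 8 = -83764801 / 883050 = -94.86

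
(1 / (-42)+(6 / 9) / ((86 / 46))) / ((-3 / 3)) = -601 / 1806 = -0.33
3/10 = 0.30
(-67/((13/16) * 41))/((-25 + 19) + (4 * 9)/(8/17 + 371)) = 1128280/3311529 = 0.34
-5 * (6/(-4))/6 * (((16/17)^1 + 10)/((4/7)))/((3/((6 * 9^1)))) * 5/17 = 146475/1156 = 126.71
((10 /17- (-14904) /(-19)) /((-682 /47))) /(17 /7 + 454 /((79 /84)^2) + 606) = 259923801221 /5397490197341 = 0.05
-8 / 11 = -0.73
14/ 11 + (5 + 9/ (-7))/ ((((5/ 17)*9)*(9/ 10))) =17662/ 6237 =2.83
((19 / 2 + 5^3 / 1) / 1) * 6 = 807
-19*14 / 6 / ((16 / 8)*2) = -133 / 12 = -11.08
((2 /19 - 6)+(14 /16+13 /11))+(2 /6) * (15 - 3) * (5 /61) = -357997 /101992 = -3.51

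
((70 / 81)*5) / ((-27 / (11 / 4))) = -1925 / 4374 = -0.44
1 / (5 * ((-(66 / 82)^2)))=-1681 / 5445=-0.31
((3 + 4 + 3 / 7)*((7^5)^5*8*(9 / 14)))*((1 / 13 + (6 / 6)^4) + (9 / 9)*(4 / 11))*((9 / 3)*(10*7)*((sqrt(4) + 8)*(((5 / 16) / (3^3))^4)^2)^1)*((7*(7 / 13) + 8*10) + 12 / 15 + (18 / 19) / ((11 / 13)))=44864638321535041050080871384765625 / 10490074300623567716352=4276865638489.15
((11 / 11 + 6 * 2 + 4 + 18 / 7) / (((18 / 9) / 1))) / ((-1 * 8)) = -137 / 112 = -1.22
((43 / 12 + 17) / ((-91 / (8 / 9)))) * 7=-1.41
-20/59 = -0.34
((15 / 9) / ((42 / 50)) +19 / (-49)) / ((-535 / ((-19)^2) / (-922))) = 234320768 / 235935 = 993.16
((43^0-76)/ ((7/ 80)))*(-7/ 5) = 1200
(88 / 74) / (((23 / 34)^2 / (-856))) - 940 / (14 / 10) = -2895.90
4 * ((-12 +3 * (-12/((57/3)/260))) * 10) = -383520/19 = -20185.26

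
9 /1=9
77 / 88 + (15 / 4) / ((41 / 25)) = 1037 / 328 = 3.16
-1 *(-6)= 6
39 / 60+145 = 2913 / 20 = 145.65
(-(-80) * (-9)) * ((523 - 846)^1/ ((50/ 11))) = 255816/ 5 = 51163.20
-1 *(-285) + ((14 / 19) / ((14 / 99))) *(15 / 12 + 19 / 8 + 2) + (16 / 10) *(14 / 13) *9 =3258591 / 9880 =329.82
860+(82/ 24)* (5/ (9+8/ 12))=861.77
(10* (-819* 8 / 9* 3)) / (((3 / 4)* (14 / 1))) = -2080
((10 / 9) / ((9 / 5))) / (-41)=-50 / 3321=-0.02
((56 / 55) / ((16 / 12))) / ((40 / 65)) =273 / 220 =1.24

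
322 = 322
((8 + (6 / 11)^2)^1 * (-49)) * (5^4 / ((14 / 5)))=-10981250 / 121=-90754.13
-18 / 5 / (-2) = 9 / 5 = 1.80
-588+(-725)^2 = 525037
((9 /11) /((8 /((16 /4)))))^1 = 9 /22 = 0.41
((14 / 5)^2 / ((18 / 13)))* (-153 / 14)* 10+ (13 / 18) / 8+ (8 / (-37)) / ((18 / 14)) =-16486907 / 26640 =-618.88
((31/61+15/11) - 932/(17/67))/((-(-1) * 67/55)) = -209392860/69479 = -3013.76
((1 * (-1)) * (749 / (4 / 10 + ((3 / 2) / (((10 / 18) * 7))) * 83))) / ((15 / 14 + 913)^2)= -10276280 / 371578721221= -0.00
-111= -111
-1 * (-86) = 86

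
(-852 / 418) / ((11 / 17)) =-7242 / 2299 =-3.15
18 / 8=9 / 4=2.25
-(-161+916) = -755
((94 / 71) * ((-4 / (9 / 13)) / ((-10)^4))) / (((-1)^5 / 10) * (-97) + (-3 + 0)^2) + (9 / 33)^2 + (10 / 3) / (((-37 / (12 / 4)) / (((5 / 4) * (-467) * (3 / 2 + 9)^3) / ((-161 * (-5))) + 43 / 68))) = 226.78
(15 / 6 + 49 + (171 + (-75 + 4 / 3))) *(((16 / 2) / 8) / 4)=893 / 24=37.21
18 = 18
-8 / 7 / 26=-4 / 91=-0.04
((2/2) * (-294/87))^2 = 9604/841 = 11.42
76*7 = 532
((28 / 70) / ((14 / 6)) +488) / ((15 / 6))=34172 / 175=195.27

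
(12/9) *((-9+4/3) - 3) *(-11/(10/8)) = 5632/45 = 125.16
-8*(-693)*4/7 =3168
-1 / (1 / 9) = -9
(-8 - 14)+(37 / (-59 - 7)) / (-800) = -1161563 / 52800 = -22.00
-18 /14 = -9 /7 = -1.29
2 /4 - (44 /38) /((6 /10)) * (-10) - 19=91 /114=0.80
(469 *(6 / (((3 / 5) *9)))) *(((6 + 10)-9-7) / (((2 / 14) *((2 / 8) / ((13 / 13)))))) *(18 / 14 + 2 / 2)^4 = 0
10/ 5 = 2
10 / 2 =5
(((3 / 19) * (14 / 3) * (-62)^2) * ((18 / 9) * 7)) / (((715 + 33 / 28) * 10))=5.54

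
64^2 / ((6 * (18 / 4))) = 4096 / 27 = 151.70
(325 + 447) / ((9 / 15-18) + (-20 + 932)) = 3860 / 4473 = 0.86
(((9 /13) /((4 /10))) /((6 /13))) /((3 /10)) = 25 /2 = 12.50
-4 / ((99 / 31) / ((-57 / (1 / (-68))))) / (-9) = 160208 / 297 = 539.42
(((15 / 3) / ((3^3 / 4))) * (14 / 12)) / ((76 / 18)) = 35 / 171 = 0.20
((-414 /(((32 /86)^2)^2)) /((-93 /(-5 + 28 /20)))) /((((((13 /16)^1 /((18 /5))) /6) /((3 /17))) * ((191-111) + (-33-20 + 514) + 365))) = -57323036367 /13241612800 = -4.33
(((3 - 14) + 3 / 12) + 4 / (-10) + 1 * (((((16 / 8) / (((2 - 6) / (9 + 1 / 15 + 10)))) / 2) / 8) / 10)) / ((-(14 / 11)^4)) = 393886823 / 92198400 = 4.27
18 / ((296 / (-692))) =-1557 / 37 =-42.08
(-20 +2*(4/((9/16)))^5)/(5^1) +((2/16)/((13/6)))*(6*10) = 27915220709/3838185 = 7273.03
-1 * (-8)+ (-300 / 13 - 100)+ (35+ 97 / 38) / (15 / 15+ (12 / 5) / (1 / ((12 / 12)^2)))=-104.03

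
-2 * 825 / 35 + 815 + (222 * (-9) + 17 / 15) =-129046 / 105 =-1229.01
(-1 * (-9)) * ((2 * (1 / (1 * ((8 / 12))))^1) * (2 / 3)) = 18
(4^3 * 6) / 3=128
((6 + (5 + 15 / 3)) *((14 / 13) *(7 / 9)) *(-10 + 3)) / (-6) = 5488 / 351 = 15.64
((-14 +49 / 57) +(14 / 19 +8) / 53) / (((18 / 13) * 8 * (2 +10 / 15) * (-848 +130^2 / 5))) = -509587 / 2937282048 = -0.00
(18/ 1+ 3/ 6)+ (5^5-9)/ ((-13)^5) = 18.49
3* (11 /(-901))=-33 /901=-0.04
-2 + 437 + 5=440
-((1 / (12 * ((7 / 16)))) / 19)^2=-16 / 159201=-0.00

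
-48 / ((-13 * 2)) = 24 / 13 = 1.85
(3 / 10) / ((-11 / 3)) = -0.08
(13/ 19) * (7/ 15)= 91/ 285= 0.32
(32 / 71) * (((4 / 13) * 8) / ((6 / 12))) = 2048 / 923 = 2.22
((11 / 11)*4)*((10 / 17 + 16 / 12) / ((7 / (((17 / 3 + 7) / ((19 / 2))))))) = 224 / 153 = 1.46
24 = 24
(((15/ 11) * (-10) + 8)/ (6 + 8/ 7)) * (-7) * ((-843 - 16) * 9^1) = -11743389/ 275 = -42703.23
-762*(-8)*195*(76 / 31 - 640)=-23493862080 / 31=-757866518.71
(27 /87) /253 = 0.00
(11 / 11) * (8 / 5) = 8 / 5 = 1.60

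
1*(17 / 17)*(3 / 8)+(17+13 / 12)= 443 / 24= 18.46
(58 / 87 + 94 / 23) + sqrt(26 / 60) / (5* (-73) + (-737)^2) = sqrt(390) / 16284120 + 328 / 69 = 4.75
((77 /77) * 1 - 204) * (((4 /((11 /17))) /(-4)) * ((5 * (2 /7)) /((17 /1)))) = 290 /11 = 26.36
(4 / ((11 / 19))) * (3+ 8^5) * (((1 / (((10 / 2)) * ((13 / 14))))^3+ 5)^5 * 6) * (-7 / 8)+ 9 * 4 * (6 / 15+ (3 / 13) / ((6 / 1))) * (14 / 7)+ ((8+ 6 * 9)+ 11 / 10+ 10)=-11721557328570970236452197975365466447 / 3124138977910812805175781250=-3751932104.00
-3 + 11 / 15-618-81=-10519 / 15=-701.27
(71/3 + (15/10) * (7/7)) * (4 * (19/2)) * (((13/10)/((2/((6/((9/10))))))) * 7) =261079/9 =29008.78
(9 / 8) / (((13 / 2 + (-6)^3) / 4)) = -9 / 419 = -0.02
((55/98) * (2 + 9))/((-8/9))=-5445/784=-6.95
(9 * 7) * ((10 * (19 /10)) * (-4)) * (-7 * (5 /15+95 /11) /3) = 1102304 /11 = 100209.45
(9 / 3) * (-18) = -54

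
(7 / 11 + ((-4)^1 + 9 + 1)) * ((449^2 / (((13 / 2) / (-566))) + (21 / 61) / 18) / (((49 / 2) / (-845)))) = 396329510182645 / 98637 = 4018061277.03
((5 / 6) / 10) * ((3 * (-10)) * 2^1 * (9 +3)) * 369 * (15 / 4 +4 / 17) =-1499985 / 17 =-88234.41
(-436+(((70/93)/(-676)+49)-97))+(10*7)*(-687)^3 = -22696989694.00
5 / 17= 0.29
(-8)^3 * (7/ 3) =-3584/ 3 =-1194.67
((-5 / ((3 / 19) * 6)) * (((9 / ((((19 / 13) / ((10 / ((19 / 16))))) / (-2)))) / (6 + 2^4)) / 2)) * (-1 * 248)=-644800 / 209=-3085.17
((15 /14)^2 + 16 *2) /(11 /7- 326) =-6497 /63588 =-0.10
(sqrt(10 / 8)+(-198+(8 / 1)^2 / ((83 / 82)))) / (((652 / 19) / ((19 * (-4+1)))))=6057219 / 27058-1083 * sqrt(5) / 1304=222.00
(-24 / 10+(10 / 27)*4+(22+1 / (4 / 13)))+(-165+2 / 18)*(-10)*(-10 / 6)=-163429 / 60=-2723.82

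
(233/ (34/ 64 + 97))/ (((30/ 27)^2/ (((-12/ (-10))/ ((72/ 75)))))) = 37746/ 15605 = 2.42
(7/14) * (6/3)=1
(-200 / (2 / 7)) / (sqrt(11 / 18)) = -2100 * sqrt(22) / 11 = -895.44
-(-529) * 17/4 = 8993/4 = 2248.25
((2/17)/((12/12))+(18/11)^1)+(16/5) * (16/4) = 13608/935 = 14.55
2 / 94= 1 / 47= 0.02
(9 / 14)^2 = 81 / 196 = 0.41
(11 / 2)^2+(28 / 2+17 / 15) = 2723 / 60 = 45.38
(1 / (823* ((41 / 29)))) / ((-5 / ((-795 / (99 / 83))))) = 127571 / 1113519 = 0.11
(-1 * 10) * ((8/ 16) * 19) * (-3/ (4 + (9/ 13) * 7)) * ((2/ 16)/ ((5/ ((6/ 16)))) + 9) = 2136303/ 7360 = 290.26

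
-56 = -56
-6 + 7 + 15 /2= 17 /2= 8.50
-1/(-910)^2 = -1/828100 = -0.00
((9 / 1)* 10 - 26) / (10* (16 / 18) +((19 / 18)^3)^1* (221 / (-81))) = 30233088 / 2683201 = 11.27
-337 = -337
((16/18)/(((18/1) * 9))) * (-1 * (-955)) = 3820/729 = 5.24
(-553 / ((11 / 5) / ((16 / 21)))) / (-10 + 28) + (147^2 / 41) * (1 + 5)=38377678 / 12177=3151.65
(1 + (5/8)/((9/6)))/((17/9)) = 3/4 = 0.75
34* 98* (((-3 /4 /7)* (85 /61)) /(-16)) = 30345 /976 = 31.09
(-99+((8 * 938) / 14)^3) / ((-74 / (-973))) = 149832811961 / 74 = 2024767729.20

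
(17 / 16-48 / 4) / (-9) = 1.22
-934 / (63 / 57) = -17746 / 21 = -845.05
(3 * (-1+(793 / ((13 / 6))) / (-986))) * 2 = -4056 / 493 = -8.23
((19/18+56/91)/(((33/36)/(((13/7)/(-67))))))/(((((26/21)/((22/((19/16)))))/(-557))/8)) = 55753472/16549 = 3368.99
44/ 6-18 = -32/ 3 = -10.67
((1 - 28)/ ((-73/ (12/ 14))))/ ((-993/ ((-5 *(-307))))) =-82890/ 169141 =-0.49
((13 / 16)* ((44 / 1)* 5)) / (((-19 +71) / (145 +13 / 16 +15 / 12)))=129415 / 256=505.53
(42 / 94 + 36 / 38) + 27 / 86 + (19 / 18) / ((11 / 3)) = 2529277 / 1267167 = 2.00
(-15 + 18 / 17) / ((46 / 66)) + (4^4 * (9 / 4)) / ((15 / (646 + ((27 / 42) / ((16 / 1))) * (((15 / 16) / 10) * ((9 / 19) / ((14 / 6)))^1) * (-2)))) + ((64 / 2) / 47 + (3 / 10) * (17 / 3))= 16964395232289 / 684359480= 24788.72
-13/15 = -0.87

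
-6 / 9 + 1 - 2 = -1.67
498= 498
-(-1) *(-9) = -9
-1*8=-8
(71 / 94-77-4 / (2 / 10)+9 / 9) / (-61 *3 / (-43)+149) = -384979 / 619460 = -0.62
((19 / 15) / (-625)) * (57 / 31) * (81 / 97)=-29241 / 9396875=-0.00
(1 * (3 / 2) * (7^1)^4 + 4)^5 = 19497434848597637051 / 32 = 609294839018676157.84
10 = 10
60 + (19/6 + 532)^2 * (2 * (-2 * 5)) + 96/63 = -360864359/63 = -5728005.70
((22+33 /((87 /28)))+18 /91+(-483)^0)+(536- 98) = 1245129 /2639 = 471.82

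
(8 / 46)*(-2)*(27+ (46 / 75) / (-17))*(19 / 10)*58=-151542632 / 146625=-1033.54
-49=-49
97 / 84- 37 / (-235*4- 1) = 94385 / 79044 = 1.19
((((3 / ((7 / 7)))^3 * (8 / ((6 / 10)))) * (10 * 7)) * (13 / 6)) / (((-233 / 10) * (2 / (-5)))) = 1365000 / 233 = 5858.37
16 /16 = 1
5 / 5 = 1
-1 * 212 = -212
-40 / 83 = -0.48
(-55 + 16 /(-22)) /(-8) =6.97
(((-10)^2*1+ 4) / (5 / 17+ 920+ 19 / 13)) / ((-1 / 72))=-413712 / 50927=-8.12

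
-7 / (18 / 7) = -49 / 18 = -2.72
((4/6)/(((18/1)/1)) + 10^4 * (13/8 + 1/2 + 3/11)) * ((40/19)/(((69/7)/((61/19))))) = 121631137880/7397973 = 16441.14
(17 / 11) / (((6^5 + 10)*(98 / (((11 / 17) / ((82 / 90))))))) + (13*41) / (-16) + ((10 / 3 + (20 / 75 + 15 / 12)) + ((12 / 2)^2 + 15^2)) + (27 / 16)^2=235.39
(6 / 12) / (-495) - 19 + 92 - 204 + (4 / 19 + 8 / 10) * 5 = -2369089 / 18810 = -125.95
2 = 2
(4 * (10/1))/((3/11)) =440/3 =146.67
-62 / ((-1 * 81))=62 / 81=0.77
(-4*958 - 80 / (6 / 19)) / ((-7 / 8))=98048 / 21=4668.95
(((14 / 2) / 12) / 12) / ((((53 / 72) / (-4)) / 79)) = -20.87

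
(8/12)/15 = 2/45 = 0.04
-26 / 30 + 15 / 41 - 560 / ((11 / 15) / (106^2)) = -58045179388 / 6765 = -8580218.68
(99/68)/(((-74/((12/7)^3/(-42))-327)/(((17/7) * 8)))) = 28512/292243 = 0.10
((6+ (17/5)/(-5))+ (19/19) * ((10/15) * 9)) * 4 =1132/25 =45.28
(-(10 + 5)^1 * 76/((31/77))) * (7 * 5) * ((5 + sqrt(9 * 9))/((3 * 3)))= -14337400/93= -154165.59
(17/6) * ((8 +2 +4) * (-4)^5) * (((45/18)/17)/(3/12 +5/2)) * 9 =-215040/11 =-19549.09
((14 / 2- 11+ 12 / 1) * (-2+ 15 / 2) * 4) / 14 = 88 / 7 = 12.57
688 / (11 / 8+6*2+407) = 5504 / 3363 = 1.64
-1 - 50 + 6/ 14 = -354/ 7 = -50.57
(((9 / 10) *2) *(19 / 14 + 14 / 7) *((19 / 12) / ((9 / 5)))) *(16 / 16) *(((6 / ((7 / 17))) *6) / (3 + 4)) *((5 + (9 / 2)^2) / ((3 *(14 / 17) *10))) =26065777 / 384160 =67.85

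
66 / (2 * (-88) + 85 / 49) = -3234 / 8539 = -0.38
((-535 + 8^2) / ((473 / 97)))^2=2087301969 / 223729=9329.60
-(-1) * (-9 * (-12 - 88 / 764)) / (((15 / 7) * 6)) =8099 / 955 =8.48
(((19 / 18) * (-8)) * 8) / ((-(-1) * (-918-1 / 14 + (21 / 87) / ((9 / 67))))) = 246848 / 3348067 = 0.07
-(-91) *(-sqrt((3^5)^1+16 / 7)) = -13 *sqrt(12019) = -1425.21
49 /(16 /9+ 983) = 441 /8863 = 0.05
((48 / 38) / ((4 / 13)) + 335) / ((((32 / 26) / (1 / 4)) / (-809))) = -55724.53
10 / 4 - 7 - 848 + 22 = -1661 / 2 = -830.50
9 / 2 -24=-39 / 2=-19.50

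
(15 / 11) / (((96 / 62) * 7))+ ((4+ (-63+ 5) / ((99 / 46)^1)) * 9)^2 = 578143913 / 13552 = 42661.15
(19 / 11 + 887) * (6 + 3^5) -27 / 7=17039271 / 77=221289.23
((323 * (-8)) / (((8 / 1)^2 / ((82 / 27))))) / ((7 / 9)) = -13243 / 84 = -157.65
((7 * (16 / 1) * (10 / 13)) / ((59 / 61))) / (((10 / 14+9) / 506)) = 60497360 / 13039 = 4639.72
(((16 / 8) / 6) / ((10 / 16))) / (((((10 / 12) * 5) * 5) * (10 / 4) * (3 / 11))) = 352 / 9375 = 0.04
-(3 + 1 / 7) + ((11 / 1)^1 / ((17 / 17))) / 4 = -11 / 28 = -0.39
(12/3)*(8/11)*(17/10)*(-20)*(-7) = 7616/11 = 692.36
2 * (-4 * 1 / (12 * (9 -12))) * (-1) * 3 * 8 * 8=-128 / 3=-42.67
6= 6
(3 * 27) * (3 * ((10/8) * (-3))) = -3645/4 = -911.25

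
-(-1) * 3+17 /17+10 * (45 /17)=518 /17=30.47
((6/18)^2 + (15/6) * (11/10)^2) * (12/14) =1129/420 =2.69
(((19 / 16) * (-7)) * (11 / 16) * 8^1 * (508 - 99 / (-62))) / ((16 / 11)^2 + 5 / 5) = -5593041685 / 747968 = -7477.65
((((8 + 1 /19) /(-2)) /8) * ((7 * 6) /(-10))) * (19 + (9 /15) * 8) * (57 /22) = 1147041 /8800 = 130.35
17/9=1.89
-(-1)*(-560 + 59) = -501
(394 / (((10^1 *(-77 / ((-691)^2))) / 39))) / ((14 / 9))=-33016378707 / 5390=-6125487.70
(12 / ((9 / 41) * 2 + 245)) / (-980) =-123 / 2465435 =-0.00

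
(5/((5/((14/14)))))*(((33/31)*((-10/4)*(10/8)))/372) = -0.01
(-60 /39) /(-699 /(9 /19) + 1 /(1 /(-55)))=0.00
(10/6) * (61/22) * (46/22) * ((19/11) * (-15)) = -666425/2662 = -250.35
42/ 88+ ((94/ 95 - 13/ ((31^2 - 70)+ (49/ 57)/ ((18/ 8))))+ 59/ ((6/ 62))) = 3504325659767/ 5734278660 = 611.12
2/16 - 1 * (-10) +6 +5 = 169/8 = 21.12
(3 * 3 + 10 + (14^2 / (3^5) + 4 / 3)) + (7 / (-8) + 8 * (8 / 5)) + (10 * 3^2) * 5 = 4695391 / 9720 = 483.06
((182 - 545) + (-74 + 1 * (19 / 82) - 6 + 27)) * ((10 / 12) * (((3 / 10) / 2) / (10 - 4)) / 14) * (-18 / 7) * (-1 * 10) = -511395 / 32144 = -15.91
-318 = -318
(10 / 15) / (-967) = -0.00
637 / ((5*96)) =637 / 480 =1.33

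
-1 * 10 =-10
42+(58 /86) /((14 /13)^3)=5019377 /117992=42.54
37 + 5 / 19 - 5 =613 / 19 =32.26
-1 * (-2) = 2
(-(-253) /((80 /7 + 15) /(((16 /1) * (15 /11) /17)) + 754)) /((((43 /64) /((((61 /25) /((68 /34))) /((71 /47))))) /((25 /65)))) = 7798973952 /51647891035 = 0.15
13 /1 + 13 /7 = 104 /7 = 14.86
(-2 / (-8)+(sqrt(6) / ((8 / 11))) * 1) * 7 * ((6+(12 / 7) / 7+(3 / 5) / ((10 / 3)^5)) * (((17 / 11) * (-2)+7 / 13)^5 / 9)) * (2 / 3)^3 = -35250445102152617 * sqrt(6) / 164387688585120 -35250445102152617 / 904132287218160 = -564.24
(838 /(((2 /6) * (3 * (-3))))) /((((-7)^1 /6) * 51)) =1676 /357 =4.69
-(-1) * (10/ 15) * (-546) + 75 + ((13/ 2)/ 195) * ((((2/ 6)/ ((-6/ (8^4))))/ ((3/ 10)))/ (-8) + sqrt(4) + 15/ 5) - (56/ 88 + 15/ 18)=-255844/ 891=-287.14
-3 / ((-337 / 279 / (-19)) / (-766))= 12181698 / 337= 36147.47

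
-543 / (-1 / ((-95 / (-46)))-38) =51585 / 3656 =14.11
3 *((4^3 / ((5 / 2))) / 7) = 384 / 35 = 10.97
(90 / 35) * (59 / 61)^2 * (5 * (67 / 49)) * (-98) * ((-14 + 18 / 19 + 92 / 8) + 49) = -37845745290 / 494893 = -76472.58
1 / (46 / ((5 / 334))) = 5 / 15364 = 0.00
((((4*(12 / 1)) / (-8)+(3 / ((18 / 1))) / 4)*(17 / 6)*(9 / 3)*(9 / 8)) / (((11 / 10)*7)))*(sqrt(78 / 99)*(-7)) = 1105*sqrt(858) / 704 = 45.98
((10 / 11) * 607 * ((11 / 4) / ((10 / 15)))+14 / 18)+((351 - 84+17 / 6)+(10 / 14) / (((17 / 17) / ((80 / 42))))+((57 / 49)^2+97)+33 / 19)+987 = 5970214213 / 1642284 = 3635.31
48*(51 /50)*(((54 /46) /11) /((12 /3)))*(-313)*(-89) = 230154534 /6325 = 36388.07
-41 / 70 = -0.59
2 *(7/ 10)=7/ 5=1.40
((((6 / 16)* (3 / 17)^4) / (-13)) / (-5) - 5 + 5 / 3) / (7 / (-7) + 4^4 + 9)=-434308471 / 34397288640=-0.01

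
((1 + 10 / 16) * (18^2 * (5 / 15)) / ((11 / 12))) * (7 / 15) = 4914 / 55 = 89.35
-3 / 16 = -0.19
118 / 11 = 10.73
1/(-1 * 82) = -1/82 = -0.01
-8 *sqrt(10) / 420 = -2 *sqrt(10) / 105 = -0.06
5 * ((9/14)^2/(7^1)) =405/1372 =0.30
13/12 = 1.08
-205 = -205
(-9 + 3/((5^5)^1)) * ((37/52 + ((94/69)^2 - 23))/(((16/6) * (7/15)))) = 71127948147/481390000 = 147.76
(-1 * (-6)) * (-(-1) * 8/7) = 48/7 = 6.86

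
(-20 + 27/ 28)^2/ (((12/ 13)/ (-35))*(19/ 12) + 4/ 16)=18465785/ 10612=1740.09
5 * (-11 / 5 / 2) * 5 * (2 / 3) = -55 / 3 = -18.33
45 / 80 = 0.56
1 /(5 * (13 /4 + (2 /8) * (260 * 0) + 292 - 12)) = 4 /5665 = 0.00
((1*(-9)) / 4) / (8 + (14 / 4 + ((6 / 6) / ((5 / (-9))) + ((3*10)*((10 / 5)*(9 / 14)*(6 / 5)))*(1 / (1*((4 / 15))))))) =-315 / 25658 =-0.01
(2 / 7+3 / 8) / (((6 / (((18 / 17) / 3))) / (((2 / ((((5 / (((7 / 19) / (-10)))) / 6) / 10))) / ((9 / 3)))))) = -37 / 3230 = -0.01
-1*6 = -6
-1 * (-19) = 19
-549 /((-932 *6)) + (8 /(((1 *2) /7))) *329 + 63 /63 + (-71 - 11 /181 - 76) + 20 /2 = 3062109803 /337384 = 9076.04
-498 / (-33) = 166 / 11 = 15.09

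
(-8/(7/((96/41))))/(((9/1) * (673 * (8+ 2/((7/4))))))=-4/82779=-0.00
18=18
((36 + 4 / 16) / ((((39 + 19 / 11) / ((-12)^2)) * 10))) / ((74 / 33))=94743 / 16576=5.72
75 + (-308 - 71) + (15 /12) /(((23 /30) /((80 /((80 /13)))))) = -13009 /46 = -282.80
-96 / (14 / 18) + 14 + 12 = -682 / 7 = -97.43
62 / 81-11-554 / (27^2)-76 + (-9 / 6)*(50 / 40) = -518287 / 5832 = -88.87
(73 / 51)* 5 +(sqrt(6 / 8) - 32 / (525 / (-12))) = sqrt(3) / 2 +70403 / 8925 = 8.75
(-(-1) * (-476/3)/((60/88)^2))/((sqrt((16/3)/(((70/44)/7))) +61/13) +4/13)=-230384/207 +921536 * sqrt(330)/15525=-34.67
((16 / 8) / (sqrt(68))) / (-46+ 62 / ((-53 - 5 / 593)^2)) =-15937038 *sqrt(17) / 12456785683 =-0.01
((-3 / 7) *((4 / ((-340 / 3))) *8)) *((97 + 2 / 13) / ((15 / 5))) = 30312 / 7735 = 3.92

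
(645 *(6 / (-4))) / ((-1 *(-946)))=-45 / 44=-1.02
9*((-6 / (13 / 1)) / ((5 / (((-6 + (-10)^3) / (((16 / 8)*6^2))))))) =1509 / 130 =11.61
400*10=4000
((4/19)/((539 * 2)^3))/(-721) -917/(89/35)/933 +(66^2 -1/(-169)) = 262236678618154886572847/60206518148654263386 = 4355.62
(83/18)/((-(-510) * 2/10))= 83/1836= 0.05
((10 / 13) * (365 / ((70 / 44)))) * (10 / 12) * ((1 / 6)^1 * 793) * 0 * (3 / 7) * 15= 0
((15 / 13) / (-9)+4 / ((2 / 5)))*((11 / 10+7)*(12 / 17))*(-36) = -449064 / 221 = -2031.96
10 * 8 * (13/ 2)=520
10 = 10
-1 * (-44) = 44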